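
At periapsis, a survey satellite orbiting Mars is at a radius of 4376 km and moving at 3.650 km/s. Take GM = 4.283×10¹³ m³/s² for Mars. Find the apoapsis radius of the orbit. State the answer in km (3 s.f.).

apoapsis radius ≈ 9320 km

r_p = 4.376×10⁶ m.
Specific energy ε = v²/2 − μ/r = -3.126×10⁶ J/kg, so a = −μ/(2ε) = 6.850×10⁶ m.
The apsides satisfy r_p + r_a = 2a, so the apoapsis radius is 2a − r_p = 9.324×10⁶ m = 9324.2 km.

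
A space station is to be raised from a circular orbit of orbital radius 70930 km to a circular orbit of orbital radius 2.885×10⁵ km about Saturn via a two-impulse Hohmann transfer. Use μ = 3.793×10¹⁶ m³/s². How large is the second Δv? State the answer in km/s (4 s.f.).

r₁ = 70930 km = 7.093×10⁷ m.
r₂ = 2.885×10⁵ km = 2.885×10⁸ m.
Transfer ellipse a_t = (r₁ + r₂)/2 = 1.797×10⁸ m.
At r₁: circular v_c1 = √(μ/r₁) = 23120 m/s; transfer-perikrone v_p = √[μ(2/r₁ − 1/a_t)] = 29300 m/s.
At r₂: circular v_c2 = √(μ/r₂) = 11470 m/s; transfer-apokrone v_a = √[μ(2/r₂ − 1/a_t)] = 7203 m/s.
Δv₂ = v_c2 − v_a = 4263 m/s.
= 4.263 km/s.

Δv ≈ 4.263 km/s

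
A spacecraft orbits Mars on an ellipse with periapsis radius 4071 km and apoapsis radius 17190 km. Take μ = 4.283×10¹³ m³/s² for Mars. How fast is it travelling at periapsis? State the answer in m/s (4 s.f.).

Semi-major axis a = (r_p + r_a)/2 = 10630 km = 1.063×10⁷ m.
Vis-viva: v² = μ(2/r − 1/a) = 4.283×10¹³ × (4.913×10⁻⁷ − 9.407×10⁻⁸) = 1.701×10⁷ m²/s².
v = 4125 m/s.

v ≈ 4125 m/s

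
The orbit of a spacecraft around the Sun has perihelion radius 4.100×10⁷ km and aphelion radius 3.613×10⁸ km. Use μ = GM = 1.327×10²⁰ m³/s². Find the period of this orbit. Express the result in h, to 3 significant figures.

T ≈ 13700 h

Semi-major axis a = (r_p + r_a)/2 = (4.1000×10⁷ + 3.6130×10⁸)/2 = 2.0115×10⁸ km = 2.012×10¹¹ m.
By Kepler's third law T = 2π√(a³/μ) = 2π × 7.831×10⁶ = 4.921×10⁷ s.
= 13670 h.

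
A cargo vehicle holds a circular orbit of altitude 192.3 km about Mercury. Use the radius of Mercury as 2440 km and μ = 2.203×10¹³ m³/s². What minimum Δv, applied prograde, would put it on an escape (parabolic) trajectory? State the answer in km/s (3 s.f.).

Δv ≈ 1.20 km/s

r = 2440 + 192.3 = 2632.3 km = 2.6323×10⁶ m.
Circular speed v_c = √(μ/r) = 2893 m/s.
Escape speed v_esc = √(2μ/r) = √2 × v_c = 4091 m/s.
Δv = v_esc − v_c = 1198 m/s = 1.198 km/s.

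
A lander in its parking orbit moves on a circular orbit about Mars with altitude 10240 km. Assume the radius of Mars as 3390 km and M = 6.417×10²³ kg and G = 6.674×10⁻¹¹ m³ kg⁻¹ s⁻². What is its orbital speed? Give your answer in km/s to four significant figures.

v ≈ 1.773 km/s

μ = GM = 6.674×10⁻¹¹ × 6.417×10²³ = 4.283×10¹³ m³/s².
r = 3390 + 10240 = 13630 km = 1.3630×10⁷ m.
For a circular orbit v = √(μ/r) = √(4.283×10¹³ / 1.363×10⁷) = √(3.142×10⁶) = 1773 m/s.
That is 1.773 km/s.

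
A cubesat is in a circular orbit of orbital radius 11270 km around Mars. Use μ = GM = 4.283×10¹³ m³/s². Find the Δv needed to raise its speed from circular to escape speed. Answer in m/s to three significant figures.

Δv ≈ 807 m/s

r = 11270 km = 1.127×10⁷ m.
Circular speed v_c = √(μ/r) = 1949 m/s.
Escape speed v_esc = √(2μ/r) = √2 × v_c = 2757 m/s.
Δv = v_esc − v_c = 807.5 m/s.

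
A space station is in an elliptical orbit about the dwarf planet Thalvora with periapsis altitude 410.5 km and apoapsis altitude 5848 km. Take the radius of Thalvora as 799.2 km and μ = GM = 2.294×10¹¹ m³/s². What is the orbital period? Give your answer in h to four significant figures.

T ≈ 28.37 h

r_p = 799.2 + 410.5 = 1209.7 km = 1.2097×10⁶ m.
r_a = 799.2 + 5848 = 6647.2 km = 6.6472×10⁶ m.
Semi-major axis a = (r_p + r_a)/2 = (1209.7 + 6647.2)/2 = 3928.4 km = 3.928×10⁶ m.
By Kepler's third law T = 2π√(a³/μ) = 2π × 1.626×10⁴ = 1.021×10⁵ s.
= 28.37 h.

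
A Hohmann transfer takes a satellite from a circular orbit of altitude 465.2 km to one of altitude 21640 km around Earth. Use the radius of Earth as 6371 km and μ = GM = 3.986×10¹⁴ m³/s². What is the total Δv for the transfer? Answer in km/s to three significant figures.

r₁ = 6371 + 465.2 = 6836.2 km = 6.8362×10⁶ m.
r₂ = 6371 + 21640 = 28011 km = 2.8011×10⁷ m.
Transfer ellipse a_t = (r₁ + r₂)/2 = 1.742×10⁷ m.
At r₁: circular v_c1 = √(μ/r₁) = 7636 m/s; transfer-perigee v_p = √[μ(2/r₁ − 1/a_t)] = 9682 m/s.
Δv₁ = v_p − v_c1 = 2046 m/s.
At r₂: circular v_c2 = √(μ/r₂) = 3772 m/s; transfer-apogee v_a = √[μ(2/r₂ − 1/a_t)] = 2363 m/s.
Δv₂ = v_c2 − v_a = 1409 m/s.
Total Δv = Δv₁ + Δv₂ = 3455 m/s = 3.455 km/s.

Δv_total ≈ 3.46 km/s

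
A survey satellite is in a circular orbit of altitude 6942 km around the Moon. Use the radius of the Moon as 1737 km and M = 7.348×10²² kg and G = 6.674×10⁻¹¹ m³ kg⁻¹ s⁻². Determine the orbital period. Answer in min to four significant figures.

T ≈ 1209 min

μ = GM = 6.674×10⁻¹¹ × 7.348×10²² = 4.904×10¹² m³/s².
r = 1737 + 6942 = 8679.0 km = 8.6790×10⁶ m.
Kepler's third law: T = 2π√(r³/μ) = 2π√((8.679×10⁶)³ / 4.904×10¹²).
r³/μ = 1.333×10⁸ s², so T = 2π × 1.155×10⁴ = 7.254×10⁴ s.
Converting: 7.254×10⁴ s ÷ 60.00 = 1209 min.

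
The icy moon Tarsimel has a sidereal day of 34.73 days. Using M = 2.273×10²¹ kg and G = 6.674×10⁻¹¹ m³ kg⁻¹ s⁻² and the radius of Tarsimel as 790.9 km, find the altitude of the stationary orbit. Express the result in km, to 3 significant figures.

h_sync ≈ 31800 km

μ = GM = 6.674×10⁻¹¹ × 2.273×10²¹ = 1.517×10¹¹ m³/s².
T = 34.73 days = 3.001×10⁶ s.
A synchronous orbit has period T, so by Kepler's third law a = (μT²/4π²)^(1/3).
μT²/4π² = 1.517×10¹¹ × (3.001×10⁶)² / 39.48 = 3.460×10²² m³.
a = 3.259×10⁷ m = 32585 km.
Altitude h = a − R = 32585 − 790.9 = 31794 km.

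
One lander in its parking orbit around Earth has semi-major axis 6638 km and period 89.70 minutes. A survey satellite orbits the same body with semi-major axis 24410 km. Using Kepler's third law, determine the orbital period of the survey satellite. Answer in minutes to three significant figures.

T₂ ≈ 633 minutes

Kepler's third law: T² ∝ a³, so T₂ = T₁ (a₂/a₁)^(3/2).
a₂/a₁ = 3.677, (a₂/a₁)^(3/2) = 7.052.
T₂ = 89.70 × 7.052 = 632.5 minutes.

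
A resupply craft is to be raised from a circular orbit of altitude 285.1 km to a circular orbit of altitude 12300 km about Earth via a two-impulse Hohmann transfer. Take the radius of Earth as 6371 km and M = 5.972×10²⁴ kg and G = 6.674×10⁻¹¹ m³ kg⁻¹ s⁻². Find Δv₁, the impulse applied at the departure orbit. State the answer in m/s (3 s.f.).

Δv ≈ 1660 m/s

μ = GM = 6.674×10⁻¹¹ × 5.972×10²⁴ = 3.986×10¹⁴ m³/s².
r₁ = 6371 + 285.1 = 6656.1 km = 6.6561×10⁶ m.
r₂ = 6371 + 12300 = 18671 km = 1.8671×10⁷ m.
Transfer ellipse a_t = (r₁ + r₂)/2 = 1.266×10⁷ m.
At r₁: circular v_c1 = √(μ/r₁) = 7738 m/s; transfer-perigee v_p = √[μ(2/r₁ − 1/a_t)] = 9396 m/s.
Δv₁ = v_p − v_c1 = 1658 m/s.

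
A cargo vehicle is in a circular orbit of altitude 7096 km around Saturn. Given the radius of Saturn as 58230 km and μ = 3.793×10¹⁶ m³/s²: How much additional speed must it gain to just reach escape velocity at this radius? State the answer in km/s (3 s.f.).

Δv ≈ 9.98 km/s

r = 58230 + 7096 = 65326 km = 6.5326×10⁷ m.
Circular speed v_c = √(μ/r) = 24100 m/s.
Escape speed v_esc = √(2μ/r) = √2 × v_c = 34080 m/s.
Δv = v_esc − v_c = 9981 m/s = 9.981 km/s.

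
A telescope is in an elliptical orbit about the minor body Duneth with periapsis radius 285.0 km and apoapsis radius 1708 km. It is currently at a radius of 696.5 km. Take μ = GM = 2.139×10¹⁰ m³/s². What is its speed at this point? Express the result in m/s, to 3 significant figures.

Semi-major axis a = (r_p + r_a)/2 = 996.50 km = 9.965×10⁵ m.
Vis-viva: v² = μ(2/r − 1/a) = 2.139×10¹⁰ × (2.872×10⁻⁶ − 1.004×10⁻⁶) = 3.996×10⁴ m²/s².
v = 199.9 m/s.

v ≈ 200 m/s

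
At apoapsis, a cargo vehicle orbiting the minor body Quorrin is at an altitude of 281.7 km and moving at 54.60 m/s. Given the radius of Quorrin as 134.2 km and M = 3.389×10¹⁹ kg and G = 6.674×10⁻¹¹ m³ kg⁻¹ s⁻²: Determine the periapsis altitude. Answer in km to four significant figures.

periapsis altitude ≈ 22.83 km

μ = GM = 6.674×10⁻¹¹ × 3.389×10¹⁹ = 2.262×10⁹ m³/s².
r_a = 134.2 + 281.7 = 415.90 km = 4.159×10⁵ m.
Specific energy ε = v²/2 − μ/r = -3.948×10³ J/kg, so a = −μ/(2ε) = 2.865×10⁵ m.
The apsides satisfy r_p + r_a = 2a, so the periapsis radius is 2a − r_a = 1.570×10⁵ m = 157.03 km.
Periapsis altitude = 157.03 − 134.2 = 22.833 km.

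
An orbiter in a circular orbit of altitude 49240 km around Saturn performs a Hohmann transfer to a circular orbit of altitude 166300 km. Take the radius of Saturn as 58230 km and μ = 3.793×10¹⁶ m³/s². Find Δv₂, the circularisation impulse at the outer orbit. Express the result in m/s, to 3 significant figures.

Δv ≈ 2540 m/s

r₁ = 58230 + 49240 = 107470 km = 1.0747×10⁸ m.
r₂ = 58230 + 166300 = 224530 km = 2.2453×10⁸ m.
Transfer ellipse a_t = (r₁ + r₂)/2 = 1.660×10⁸ m.
At r₁: circular v_c1 = √(μ/r₁) = 18790 m/s; transfer-perikrone v_p = √[μ(2/r₁ − 1/a_t)] = 21850 m/s.
At r₂: circular v_c2 = √(μ/r₂) = 13000 m/s; transfer-apokrone v_a = √[μ(2/r₂ − 1/a_t)] = 10460 m/s.
Δv₂ = v_c2 − v_a = 2539 m/s.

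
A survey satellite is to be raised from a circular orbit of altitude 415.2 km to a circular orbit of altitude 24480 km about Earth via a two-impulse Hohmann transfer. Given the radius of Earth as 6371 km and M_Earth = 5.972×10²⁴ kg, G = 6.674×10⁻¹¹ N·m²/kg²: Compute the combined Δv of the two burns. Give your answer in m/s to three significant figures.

Δv_total ≈ 3580 m/s

μ = GM = 6.674×10⁻¹¹ × 5.972×10²⁴ = 3.986×10¹⁴ m³/s².
r₁ = 6371 + 415.2 = 6786.2 km = 6.7862×10⁶ m.
r₂ = 6371 + 24480 = 30851 km = 3.0851×10⁷ m.
Transfer ellipse a_t = (r₁ + r₂)/2 = 1.882×10⁷ m.
At r₁: circular v_c1 = √(μ/r₁) = 7664 m/s; transfer-perigee v_p = √[μ(2/r₁ − 1/a_t)] = 9813 m/s.
Δv₁ = v_p − v_c1 = 2149 m/s.
At r₂: circular v_c2 = √(μ/r₂) = 3594 m/s; transfer-apogee v_a = √[μ(2/r₂ − 1/a_t)] = 2158 m/s.
Δv₂ = v_c2 − v_a = 1436 m/s.
Total Δv = Δv₁ + Δv₂ = 3585 m/s.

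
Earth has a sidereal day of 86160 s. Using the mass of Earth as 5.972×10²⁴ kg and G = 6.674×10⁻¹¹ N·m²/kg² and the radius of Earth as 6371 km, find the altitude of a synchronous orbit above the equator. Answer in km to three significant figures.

μ = GM = 6.674×10⁻¹¹ × 5.972×10²⁴ = 3.986×10¹⁴ m³/s².
A synchronous orbit has period T, so by Kepler's third law a = (μT²/4π²)^(1/3).
μT²/4π² = 3.986×10¹⁴ × (8.616×10⁴)² / 39.48 = 7.495×10²² m³.
a = 4.216×10⁷ m = 42162 km.
Altitude h = a − R = 42162 − 6371 = 35791 km.

h_sync ≈ 35800 km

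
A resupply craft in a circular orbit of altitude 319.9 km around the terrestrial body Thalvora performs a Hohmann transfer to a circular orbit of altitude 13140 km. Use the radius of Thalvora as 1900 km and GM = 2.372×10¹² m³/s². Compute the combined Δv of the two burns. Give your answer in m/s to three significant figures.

r₁ = 1900 + 319.9 = 2219.9 km = 2.2199×10⁶ m.
r₂ = 1900 + 13140 = 15040 km = 1.5040×10⁷ m.
Transfer ellipse a_t = (r₁ + r₂)/2 = 8.630×10⁶ m.
At r₁: circular v_c1 = √(μ/r₁) = 1034 m/s; transfer-periapsis v_p = √[μ(2/r₁ − 1/a_t)] = 1365 m/s.
Δv₁ = v_p − v_c1 = 330.9 m/s.
At r₂: circular v_c2 = √(μ/r₂) = 397.1 m/s; transfer-apoapsis v_a = √[μ(2/r₂ − 1/a_t)] = 201.4 m/s.
Δv₂ = v_c2 − v_a = 195.7 m/s.
Total Δv = Δv₁ + Δv₂ = 526.6 m/s.

Δv_total ≈ 527 m/s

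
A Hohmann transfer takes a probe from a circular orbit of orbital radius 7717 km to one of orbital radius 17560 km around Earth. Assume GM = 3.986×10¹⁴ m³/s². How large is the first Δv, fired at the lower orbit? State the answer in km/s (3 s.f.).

r₁ = 7717 km = 7.717×10⁶ m.
r₂ = 17560 km = 1.756×10⁷ m.
Transfer ellipse a_t = (r₁ + r₂)/2 = 1.264×10⁷ m.
At r₁: circular v_c1 = √(μ/r₁) = 7187 m/s; transfer-perigee v_p = √[μ(2/r₁ − 1/a_t)] = 8471 m/s.
Δv₁ = v_p − v_c1 = 1285 m/s.
= 1.285 km/s.

Δv ≈ 1.28 km/s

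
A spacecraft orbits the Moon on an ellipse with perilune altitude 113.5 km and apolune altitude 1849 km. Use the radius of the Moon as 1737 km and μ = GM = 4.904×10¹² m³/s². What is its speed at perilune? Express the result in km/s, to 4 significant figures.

r_p = 1737 + 113.5 = 1850.5 km = 1.8505×10⁶ m.
r_a = 1737 + 1849 = 3586.0 km = 3.5860×10⁶ m.
Semi-major axis a = (r_p + r_a)/2 = 2718.2 km = 2.718×10⁶ m.
Vis-viva: v² = μ(2/r − 1/a) = 4.904×10¹² × (1.081×10⁻⁶ − 3.679×10⁻⁷) = 3.496×10⁶ m²/s².
v = 1870 m/s = 1.870 km/s.

v ≈ 1.870 km/s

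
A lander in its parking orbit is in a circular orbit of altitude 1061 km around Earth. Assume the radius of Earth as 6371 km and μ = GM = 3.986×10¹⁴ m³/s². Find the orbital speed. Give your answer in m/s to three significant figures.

v ≈ 7320 m/s

r = 6371 + 1061 = 7432.0 km = 7.4320×10⁶ m.
For a circular orbit v = √(μ/r) = √(3.986×10¹⁴ / 7.432×10⁶) = √(5.363×10⁷) = 7323 m/s.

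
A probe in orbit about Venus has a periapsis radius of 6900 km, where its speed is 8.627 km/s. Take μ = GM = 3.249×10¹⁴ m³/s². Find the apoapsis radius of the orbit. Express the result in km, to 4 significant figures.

apoapsis radius ≈ 26000 km

r_p = 6.900×10⁶ m.
Specific energy ε = v²/2 − μ/r = -9.874×10⁶ J/kg, so a = −μ/(2ε) = 1.645×10⁷ m.
The apsides satisfy r_p + r_a = 2a, so the apoapsis radius is 2a − r_p = 2.600×10⁷ m = 26003 km.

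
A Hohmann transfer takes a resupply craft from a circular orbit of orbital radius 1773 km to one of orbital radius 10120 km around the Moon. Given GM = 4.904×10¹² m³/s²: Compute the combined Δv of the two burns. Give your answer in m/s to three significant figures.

r₁ = 1773 km = 1.773×10⁶ m.
r₂ = 10120 km = 1.012×10⁷ m.
Transfer ellipse a_t = (r₁ + r₂)/2 = 5.946×10⁶ m.
At r₁: circular v_c1 = √(μ/r₁) = 1663 m/s; transfer-perilune v_p = √[μ(2/r₁ − 1/a_t)] = 2170 m/s.
Δv₁ = v_p − v_c1 = 506.5 m/s.
At r₂: circular v_c2 = √(μ/r₂) = 696.1 m/s; transfer-apolune v_a = √[μ(2/r₂ − 1/a_t)] = 380.1 m/s.
Δv₂ = v_c2 − v_a = 316.0 m/s.
Total Δv = Δv₁ + Δv₂ = 822.5 m/s.

Δv_total ≈ 823 m/s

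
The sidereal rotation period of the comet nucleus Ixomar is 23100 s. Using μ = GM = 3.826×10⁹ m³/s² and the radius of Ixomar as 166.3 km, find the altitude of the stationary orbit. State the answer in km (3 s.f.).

h_sync ≈ 206 km

A synchronous orbit has period T, so by Kepler's third law a = (μT²/4π²)^(1/3).
μT²/4π² = 3.826×10⁹ × (2.310×10⁴)² / 39.48 = 5.171×10¹⁶ m³.
a = 3.726×10⁵ m = 372.57 km.
Altitude h = a − R = 372.57 − 166.3 = 206.27 km.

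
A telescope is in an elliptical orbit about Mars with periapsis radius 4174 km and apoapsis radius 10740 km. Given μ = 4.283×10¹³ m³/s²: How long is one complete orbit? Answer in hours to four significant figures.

T ≈ 5.431 hours

Semi-major axis a = (r_p + r_a)/2 = (4174.0 + 10740)/2 = 7457.0 km = 7.457×10⁶ m.
By Kepler's third law T = 2π√(a³/μ) = 2π × 3.112×10³ = 1.955×10⁴ s.
= 5.431 hours.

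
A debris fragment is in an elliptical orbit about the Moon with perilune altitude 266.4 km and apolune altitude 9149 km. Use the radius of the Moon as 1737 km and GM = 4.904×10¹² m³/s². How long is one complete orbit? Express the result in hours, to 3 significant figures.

r_p = 1737 + 266.4 = 2003.4 km = 2.0034×10⁶ m.
r_a = 1737 + 9149 = 10886 km = 1.0886×10⁷ m.
Semi-major axis a = (r_p + r_a)/2 = (2003.4 + 10886)/2 = 6444.7 km = 6.445×10⁶ m.
By Kepler's third law T = 2π√(a³/μ) = 2π × 7.388×10³ = 4.642×10⁴ s.
= 12.89 hours.

T ≈ 12.9 hours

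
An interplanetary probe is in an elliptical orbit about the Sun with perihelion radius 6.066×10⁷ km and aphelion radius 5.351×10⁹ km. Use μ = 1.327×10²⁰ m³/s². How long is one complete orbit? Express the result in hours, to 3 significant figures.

Semi-major axis a = (r_p + r_a)/2 = (6.0660×10⁷ + 5.3510×10⁹)/2 = 2.7058×10⁹ km = 2.706×10¹² m.
By Kepler's third law T = 2π√(a³/μ) = 2π × 3.864×10⁸ = 2.428×10⁹ s.
= 6.744×10⁵ hours.

T ≈ 674000 hours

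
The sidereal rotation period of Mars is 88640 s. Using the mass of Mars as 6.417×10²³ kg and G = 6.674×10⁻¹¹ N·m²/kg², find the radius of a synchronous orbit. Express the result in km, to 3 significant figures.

r_sync ≈ 20400 km

μ = GM = 6.674×10⁻¹¹ × 6.417×10²³ = 4.283×10¹³ m³/s².
A synchronous orbit has period T, so by Kepler's third law a = (μT²/4π²)^(1/3).
μT²/4π² = 4.283×10¹³ × (8.864×10⁴)² / 39.48 = 8.524×10²¹ m³.
a = 2.043×10⁷ m = 20427 km.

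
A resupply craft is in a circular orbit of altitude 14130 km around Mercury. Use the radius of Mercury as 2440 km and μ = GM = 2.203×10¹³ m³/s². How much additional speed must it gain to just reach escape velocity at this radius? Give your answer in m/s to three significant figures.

Δv ≈ 478 m/s

r = 2440 + 14130 = 16570 km = 1.6570×10⁷ m.
Circular speed v_c = √(μ/r) = 1153 m/s.
Escape speed v_esc = √(2μ/r) = √2 × v_c = 1631 m/s.
Δv = v_esc − v_c = 477.6 m/s.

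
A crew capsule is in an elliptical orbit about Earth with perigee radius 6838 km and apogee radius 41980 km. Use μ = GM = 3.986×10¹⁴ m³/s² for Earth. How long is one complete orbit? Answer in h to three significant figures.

Semi-major axis a = (r_p + r_a)/2 = (6838.0 + 41980)/2 = 24409 km = 2.441×10⁷ m.
By Kepler's third law T = 2π√(a³/μ) = 2π × 6.040×10³ = 3.795×10⁴ s.
= 10.54 h.

T ≈ 10.5 h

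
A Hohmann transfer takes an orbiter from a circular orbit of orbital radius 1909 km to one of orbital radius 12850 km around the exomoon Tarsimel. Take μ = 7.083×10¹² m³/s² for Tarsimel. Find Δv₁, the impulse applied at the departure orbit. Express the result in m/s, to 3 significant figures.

r₁ = 1909 km = 1.909×10⁶ m.
r₂ = 12850 km = 1.285×10⁷ m.
Transfer ellipse a_t = (r₁ + r₂)/2 = 7.380×10⁶ m.
At r₁: circular v_c1 = √(μ/r₁) = 1926 m/s; transfer-periapsis v_p = √[μ(2/r₁ − 1/a_t)] = 2542 m/s.
Δv₁ = v_p − v_c1 = 615.6 m/s.

Δv ≈ 616 m/s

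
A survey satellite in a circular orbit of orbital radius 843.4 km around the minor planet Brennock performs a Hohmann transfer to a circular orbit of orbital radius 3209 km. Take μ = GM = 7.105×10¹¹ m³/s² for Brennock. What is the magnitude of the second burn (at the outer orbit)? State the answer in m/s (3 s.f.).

r₁ = 843.4 km = 8.434×10⁵ m.
r₂ = 3209 km = 3.209×10⁶ m.
Transfer ellipse a_t = (r₁ + r₂)/2 = 2.026×10⁶ m.
At r₁: circular v_c1 = √(μ/r₁) = 917.8 m/s; transfer-periapsis v_p = √[μ(2/r₁ − 1/a_t)] = 1155 m/s.
At r₂: circular v_c2 = √(μ/r₂) = 470.5 m/s; transfer-apoapsis v_a = √[μ(2/r₂ − 1/a_t)] = 303.6 m/s.
Δv₂ = v_c2 − v_a = 167.0 m/s.

Δv ≈ 167 m/s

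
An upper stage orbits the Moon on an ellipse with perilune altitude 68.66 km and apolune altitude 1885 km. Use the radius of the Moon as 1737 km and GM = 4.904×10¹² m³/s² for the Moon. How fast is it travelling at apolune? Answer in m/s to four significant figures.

v ≈ 949.1 m/s

r_p = 1737 + 68.66 = 1805.7 km = 1.8057×10⁶ m.
r_a = 1737 + 1885 = 3622.0 km = 3.6220×10⁶ m.
Semi-major axis a = (r_p + r_a)/2 = 2713.8 km = 2.714×10⁶ m.
Vis-viva: v² = μ(2/r − 1/a) = 4.904×10¹² × (5.522×10⁻⁷ − 3.685×10⁻⁷) = 9.009×10⁵ m²/s².
v = 949.1 m/s.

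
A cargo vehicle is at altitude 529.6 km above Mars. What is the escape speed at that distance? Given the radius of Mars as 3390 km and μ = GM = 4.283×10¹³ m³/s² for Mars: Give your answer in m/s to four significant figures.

r = 3390 + 529.6 = 3919.6 km = 3.9196×10⁶ m.
Escape speed v_esc = √(2μ/r) = √(2 × 4.283×10¹³ / 3.920×10⁶) = √(2.185×10⁷) = 4675 m/s.

v_esc ≈ 4675 m/s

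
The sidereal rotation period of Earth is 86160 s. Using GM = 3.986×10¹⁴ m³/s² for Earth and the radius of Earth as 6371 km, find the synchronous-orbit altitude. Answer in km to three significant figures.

h_sync ≈ 35800 km

A synchronous orbit has period T, so by Kepler's third law a = (μT²/4π²)^(1/3).
μT²/4π² = 3.986×10¹⁴ × (8.616×10⁴)² / 39.48 = 7.495×10²² m³.
a = 4.216×10⁷ m = 42163 km.
Altitude h = a − R = 42163 − 6371 = 35792 km.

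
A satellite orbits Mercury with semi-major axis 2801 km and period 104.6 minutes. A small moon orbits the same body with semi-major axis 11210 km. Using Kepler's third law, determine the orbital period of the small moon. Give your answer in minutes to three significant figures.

Kepler's third law: T² ∝ a³, so T₂ = T₁ (a₂/a₁)^(3/2).
a₂/a₁ = 4.002, (a₂/a₁)^(3/2) = 8.006.
T₂ = 104.6 × 8.006 = 837.5 minutes.

T₂ ≈ 837 minutes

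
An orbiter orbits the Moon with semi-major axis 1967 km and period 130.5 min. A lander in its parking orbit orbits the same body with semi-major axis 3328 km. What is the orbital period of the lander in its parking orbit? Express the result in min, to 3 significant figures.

T₂ ≈ 287 min

Kepler's third law: T² ∝ a³, so T₂ = T₁ (a₂/a₁)^(3/2).
a₂/a₁ = 1.692, (a₂/a₁)^(3/2) = 2.201.
T₂ = 130.5 × 2.201 = 287.2 min.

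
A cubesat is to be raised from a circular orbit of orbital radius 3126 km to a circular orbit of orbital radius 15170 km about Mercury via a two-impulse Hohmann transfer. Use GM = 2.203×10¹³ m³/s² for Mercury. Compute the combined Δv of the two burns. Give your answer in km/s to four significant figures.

r₁ = 3126 km = 3.126×10⁶ m.
r₂ = 15170 km = 1.517×10⁷ m.
Transfer ellipse a_t = (r₁ + r₂)/2 = 9.148×10⁶ m.
At r₁: circular v_c1 = √(μ/r₁) = 2655 m/s; transfer-periherm v_p = √[μ(2/r₁ − 1/a_t)] = 3419 m/s.
Δv₁ = v_p − v_c1 = 763.9 m/s.
At r₂: circular v_c2 = √(μ/r₂) = 1205 m/s; transfer-apoherm v_a = √[μ(2/r₂ − 1/a_t)] = 704.4 m/s.
Δv₂ = v_c2 − v_a = 500.6 m/s.
Total Δv = Δv₁ + Δv₂ = 1265 m/s = 1.265 km/s.

Δv_total ≈ 1.265 km/s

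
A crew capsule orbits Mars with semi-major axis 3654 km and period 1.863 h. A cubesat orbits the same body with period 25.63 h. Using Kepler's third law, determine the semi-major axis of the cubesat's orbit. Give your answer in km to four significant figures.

Kepler's third law: a³ ∝ T², so a₂ = a₁ (T₂/T₁)^(2/3).
T₂/T₁ = 13.76, (T₂/T₁)^(2/3) = 5.741.
a₂ = 3654 × 5.741 = 20980 km.

a₂ ≈ 20980 km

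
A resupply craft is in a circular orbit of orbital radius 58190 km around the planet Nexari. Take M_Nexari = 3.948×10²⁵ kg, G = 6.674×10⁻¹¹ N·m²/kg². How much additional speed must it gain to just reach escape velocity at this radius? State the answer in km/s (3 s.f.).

μ = GM = 6.674×10⁻¹¹ × 3.948×10²⁵ = 2.635×10¹⁵ m³/s².
r = 58190 km = 5.819×10⁷ m.
Circular speed v_c = √(μ/r) = 6729 m/s.
Escape speed v_esc = √(2μ/r) = √2 × v_c = 9516 m/s.
Δv = v_esc − v_c = 2787 m/s = 2.787 km/s.

Δv ≈ 2.79 km/s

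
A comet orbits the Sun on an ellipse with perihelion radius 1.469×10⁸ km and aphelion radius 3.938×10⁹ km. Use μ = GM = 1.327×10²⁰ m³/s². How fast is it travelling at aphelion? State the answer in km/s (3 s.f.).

Semi-major axis a = (r_p + r_a)/2 = 2.0424×10⁹ km = 2.042×10¹² m.
Vis-viva: v² = μ(2/r − 1/a) = 1.327×10²⁰ × (5.079×10⁻¹³ − 4.896×10⁻¹³) = 2.424×10⁶ m²/s².
v = 1557 m/s = 1.557 km/s.

v ≈ 1.56 km/s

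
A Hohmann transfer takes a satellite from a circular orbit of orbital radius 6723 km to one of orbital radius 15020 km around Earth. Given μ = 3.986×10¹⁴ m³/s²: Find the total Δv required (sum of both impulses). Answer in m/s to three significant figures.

r₁ = 6723 km = 6.723×10⁶ m.
r₂ = 15020 km = 1.502×10⁷ m.
Transfer ellipse a_t = (r₁ + r₂)/2 = 1.087×10⁷ m.
At r₁: circular v_c1 = √(μ/r₁) = 7700 m/s; transfer-perigee v_p = √[μ(2/r₁ − 1/a_t)] = 9051 m/s.
Δv₁ = v_p − v_c1 = 1351 m/s.
At r₂: circular v_c2 = √(μ/r₂) = 5151 m/s; transfer-apogee v_a = √[μ(2/r₂ − 1/a_t)] = 4051 m/s.
Δv₂ = v_c2 − v_a = 1100 m/s.
Total Δv = Δv₁ + Δv₂ = 2451 m/s.

Δv_total ≈ 2450 m/s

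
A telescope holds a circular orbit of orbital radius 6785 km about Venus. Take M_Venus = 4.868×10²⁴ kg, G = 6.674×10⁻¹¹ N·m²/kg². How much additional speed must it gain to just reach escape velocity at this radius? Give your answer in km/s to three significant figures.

μ = GM = 6.674×10⁻¹¹ × 4.868×10²⁴ = 3.249×10¹⁴ m³/s².
r = 6785 km = 6.785×10⁶ m.
Circular speed v_c = √(μ/r) = 6920 m/s.
Escape speed v_esc = √(2μ/r) = √2 × v_c = 9786 m/s.
Δv = v_esc − v_c = 2866 m/s = 2.866 km/s.

Δv ≈ 2.87 km/s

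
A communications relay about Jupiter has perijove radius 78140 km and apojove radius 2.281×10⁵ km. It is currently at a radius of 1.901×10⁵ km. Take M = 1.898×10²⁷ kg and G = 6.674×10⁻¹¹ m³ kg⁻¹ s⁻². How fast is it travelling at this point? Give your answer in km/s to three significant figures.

v ≈ 22.5 km/s

μ = GM = 6.674×10⁻¹¹ × 1.898×10²⁷ = 1.267×10¹⁷ m³/s².
Semi-major axis a = (r_p + r_a)/2 = 1.5312×10⁵ km = 1.531×10⁸ m.
Vis-viva: v² = μ(2/r − 1/a) = 1.267×10¹⁷ × (1.052×10⁻⁸ − 6.531×10⁻⁹) = 5.054×10⁸ m²/s².
v = 22480 m/s = 22.48 km/s.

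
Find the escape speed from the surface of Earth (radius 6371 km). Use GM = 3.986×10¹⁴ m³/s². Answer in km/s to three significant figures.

r = R = 6.371×10⁶ m.
Escape speed v_esc = √(2μ/r) = √(2 × 3.986×10¹⁴ / 6.371×10⁶) = √(1.251×10⁸) = 11190 m/s.
= 11.19 km/s.

v_esc ≈ 11.2 km/s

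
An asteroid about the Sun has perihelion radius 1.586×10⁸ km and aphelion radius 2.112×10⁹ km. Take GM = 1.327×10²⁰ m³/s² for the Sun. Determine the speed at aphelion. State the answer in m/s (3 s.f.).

v ≈ 2960 m/s

Semi-major axis a = (r_p + r_a)/2 = 1.1353×10⁹ km = 1.135×10¹² m.
Vis-viva: v² = μ(2/r − 1/a) = 1.327×10²⁰ × (9.470×10⁻¹³ − 8.808×10⁻¹³) = 8.777×10⁶ m²/s².
v = 2963 m/s.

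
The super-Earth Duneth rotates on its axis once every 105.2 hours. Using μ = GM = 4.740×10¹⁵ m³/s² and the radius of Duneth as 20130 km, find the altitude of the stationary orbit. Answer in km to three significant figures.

T = 105.2 hours = 3.787×10⁵ s.
A synchronous orbit has period T, so by Kepler's third law a = (μT²/4π²)^(1/3).
μT²/4π² = 4.740×10¹⁵ × (3.787×10⁵)² / 39.48 = 1.722×10²⁵ m³.
a = 2.582×10⁸ m = 2.5824×10⁵ km.
Altitude h = a − R = 2.5824×10⁵ − 20130 = 2.3811×10⁵ km.

h_sync ≈ 2.38×10⁵ km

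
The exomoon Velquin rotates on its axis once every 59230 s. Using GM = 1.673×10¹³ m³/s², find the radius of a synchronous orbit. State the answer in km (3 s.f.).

r_sync ≈ 11400 km

A synchronous orbit has period T, so by Kepler's third law a = (μT²/4π²)^(1/3).
μT²/4π² = 1.673×10¹³ × (5.923×10⁴)² / 39.48 = 1.487×10²¹ m³.
a = 1.141×10⁷ m = 11413 km.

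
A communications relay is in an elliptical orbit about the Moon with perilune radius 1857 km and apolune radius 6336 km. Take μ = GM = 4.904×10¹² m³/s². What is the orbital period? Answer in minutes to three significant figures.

T ≈ 392 minutes

Semi-major axis a = (r_p + r_a)/2 = (1857.0 + 6336.0)/2 = 4096.5 km = 4.096×10⁶ m.
By Kepler's third law T = 2π√(a³/μ) = 2π × 3.744×10³ = 2.352×10⁴ s.
= 392.1 minutes.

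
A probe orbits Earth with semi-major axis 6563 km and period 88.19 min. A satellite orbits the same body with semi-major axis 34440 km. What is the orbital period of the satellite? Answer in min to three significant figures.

T₂ ≈ 1060 min

Kepler's third law: T² ∝ a³, so T₂ = T₁ (a₂/a₁)^(3/2).
a₂/a₁ = 5.248, (a₂/a₁)^(3/2) = 12.02.
T₂ = 88.19 × 12.02 = 1060 min.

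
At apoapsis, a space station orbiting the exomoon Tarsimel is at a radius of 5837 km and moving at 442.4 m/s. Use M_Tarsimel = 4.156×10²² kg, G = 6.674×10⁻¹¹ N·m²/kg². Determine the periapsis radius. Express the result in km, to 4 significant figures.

μ = GM = 6.674×10⁻¹¹ × 4.156×10²² = 2.774×10¹² m³/s².
r_a = 5.837×10⁶ m.
Specific energy ε = v²/2 − μ/r = -3.773×10⁵ J/kg, so a = −μ/(2ε) = 3.675×10⁶ m.
The apsides satisfy r_p + r_a = 2a, so the periapsis radius is 2a − r_a = 1.514×10⁶ m = 1513.8 km.

periapsis radius ≈ 1514 km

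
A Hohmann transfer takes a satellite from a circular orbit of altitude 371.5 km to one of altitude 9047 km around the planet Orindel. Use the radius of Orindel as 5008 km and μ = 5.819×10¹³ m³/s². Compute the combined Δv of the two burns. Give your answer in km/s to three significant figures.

Δv_total ≈ 1.19 km/s

r₁ = 5008 + 371.5 = 5379.5 km = 5.3795×10⁶ m.
r₂ = 5008 + 9047 = 14055 km = 1.4055×10⁷ m.
Transfer ellipse a_t = (r₁ + r₂)/2 = 9.717×10⁶ m.
At r₁: circular v_c1 = √(μ/r₁) = 3289 m/s; transfer-periapsis v_p = √[μ(2/r₁ − 1/a_t)] = 3955 m/s.
Δv₁ = v_p − v_c1 = 666.5 m/s.
At r₂: circular v_c2 = √(μ/r₂) = 2035 m/s; transfer-apoapsis v_a = √[μ(2/r₂ − 1/a_t)] = 1514 m/s.
Δv₂ = v_c2 − v_a = 520.8 m/s.
Total Δv = Δv₁ + Δv₂ = 1187 m/s = 1.187 km/s.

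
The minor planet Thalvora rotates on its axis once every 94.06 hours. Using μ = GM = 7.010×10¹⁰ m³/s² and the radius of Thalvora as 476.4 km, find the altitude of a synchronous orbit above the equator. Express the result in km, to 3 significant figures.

h_sync ≈ 5410 km

T = 94.06 hours = 3.386×10⁵ s.
A synchronous orbit has period T, so by Kepler's third law a = (μT²/4π²)^(1/3).
μT²/4π² = 7.010×10¹⁰ × (3.386×10⁵)² / 39.48 = 2.036×10²⁰ m³.
a = 5.883×10⁶ m = 5882.9 km.
Altitude h = a − R = 5882.9 − 476.4 = 5406.5 km.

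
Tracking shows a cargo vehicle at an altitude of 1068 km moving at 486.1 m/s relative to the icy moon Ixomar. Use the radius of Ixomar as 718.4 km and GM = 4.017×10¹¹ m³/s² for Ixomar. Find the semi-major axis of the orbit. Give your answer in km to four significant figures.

a ≈ 1882 km

r = 718.4 + 1068 = 1786.4 km = 1.786×10⁶ m.
Vis-viva rearranged: 1/a = 2/r − v²/μ = 1.120×10⁻⁶ − 5.882×10⁻⁷ = 5.313×10⁻⁷ m⁻¹.
a = 1.882×10⁶ m = 1882.0 km.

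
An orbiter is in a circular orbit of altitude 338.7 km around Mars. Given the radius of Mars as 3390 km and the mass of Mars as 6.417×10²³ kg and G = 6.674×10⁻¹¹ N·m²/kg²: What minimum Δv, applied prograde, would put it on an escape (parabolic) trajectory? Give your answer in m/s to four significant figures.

Δv ≈ 1404 m/s

μ = GM = 6.674×10⁻¹¹ × 6.417×10²³ = 4.283×10¹³ m³/s².
r = 3390 + 338.7 = 3728.7 km = 3.7287×10⁶ m.
Circular speed v_c = √(μ/r) = 3389 m/s.
Escape speed v_esc = √(2μ/r) = √2 × v_c = 4793 m/s.
Δv = v_esc − v_c = 1404 m/s.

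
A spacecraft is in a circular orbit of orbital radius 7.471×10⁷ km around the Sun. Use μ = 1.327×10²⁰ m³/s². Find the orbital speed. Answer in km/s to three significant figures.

r = 7.471×10⁷ km = 7.471×10¹⁰ m.
For a circular orbit v = √(μ/r) = √(1.327×10²⁰ / 7.471×10¹⁰) = √(1.776×10⁹) = 42150 m/s.
That is 42.15 km/s.

v ≈ 42.1 km/s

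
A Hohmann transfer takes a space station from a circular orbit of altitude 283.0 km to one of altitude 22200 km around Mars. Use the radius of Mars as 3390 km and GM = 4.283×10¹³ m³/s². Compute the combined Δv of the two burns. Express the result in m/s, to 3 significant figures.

r₁ = 3390 + 283.0 = 3673.0 km = 3.6730×10⁶ m.
r₂ = 3390 + 22200 = 25590 km = 2.5590×10⁷ m.
Transfer ellipse a_t = (r₁ + r₂)/2 = 1.463×10⁷ m.
At r₁: circular v_c1 = √(μ/r₁) = 3415 m/s; transfer-periapsis v_p = √[μ(2/r₁ − 1/a_t)] = 4516 m/s.
Δv₁ = v_p − v_c1 = 1101 m/s.
At r₂: circular v_c2 = √(μ/r₂) = 1294 m/s; transfer-apoapsis v_a = √[μ(2/r₂ − 1/a_t)] = 648.2 m/s.
Δv₂ = v_c2 − v_a = 645.5 m/s.
Total Δv = Δv₁ + Δv₂ = 1747 m/s.

Δv_total ≈ 1750 m/s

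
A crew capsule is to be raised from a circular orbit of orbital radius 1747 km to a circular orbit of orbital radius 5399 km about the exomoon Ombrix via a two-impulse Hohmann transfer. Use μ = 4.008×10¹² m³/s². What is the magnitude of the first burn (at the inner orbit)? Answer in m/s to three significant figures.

Δv ≈ 347 m/s

r₁ = 1747 km = 1.747×10⁶ m.
r₂ = 5399 km = 5.399×10⁶ m.
Transfer ellipse a_t = (r₁ + r₂)/2 = 3.573×10⁶ m.
At r₁: circular v_c1 = √(μ/r₁) = 1515 m/s; transfer-periapsis v_p = √[μ(2/r₁ − 1/a_t)] = 1862 m/s.
Δv₁ = v_p − v_c1 = 347.2 m/s.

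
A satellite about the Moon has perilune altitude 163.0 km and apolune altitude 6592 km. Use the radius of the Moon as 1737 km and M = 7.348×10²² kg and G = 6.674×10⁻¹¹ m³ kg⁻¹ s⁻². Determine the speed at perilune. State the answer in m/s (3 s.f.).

μ = GM = 6.674×10⁻¹¹ × 7.348×10²² = 4.904×10¹² m³/s².
r_p = 1737 + 163.0 = 1900.0 km = 1.9000×10⁶ m.
r_a = 1737 + 6592 = 8329.0 km = 8.3290×10⁶ m.
Semi-major axis a = (r_p + r_a)/2 = 5114.5 km = 5.114×10⁶ m.
Vis-viva: v² = μ(2/r − 1/a) = 4.904×10¹² × (1.053×10⁻⁶ − 1.955×10⁻⁷) = 4.203×10⁶ m²/s².
v = 2050 m/s.

v ≈ 2050 m/s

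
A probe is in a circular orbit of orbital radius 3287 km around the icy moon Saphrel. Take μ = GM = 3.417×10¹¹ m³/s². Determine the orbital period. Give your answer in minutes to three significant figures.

T ≈ 1070 minutes

r = 3287 km = 3.287×10⁶ m.
Kepler's third law: T = 2π√(r³/μ) = 2π√((3.287×10⁶)³ / 3.417×10¹¹).
r³/μ = 1.039×10⁸ s², so T = 2π × 1.019×10⁴ = 6.406×10⁴ s.
Converting: 6.406×10⁴ s ÷ 60.00 = 1068 minutes.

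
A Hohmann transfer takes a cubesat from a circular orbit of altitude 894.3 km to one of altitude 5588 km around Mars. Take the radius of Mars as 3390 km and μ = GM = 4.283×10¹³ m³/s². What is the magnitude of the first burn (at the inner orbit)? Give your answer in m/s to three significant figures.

Δv ≈ 517 m/s

r₁ = 3390 + 894.3 = 4284.3 km = 4.2843×10⁶ m.
r₂ = 3390 + 5588 = 8978.0 km = 8.9780×10⁶ m.
Transfer ellipse a_t = (r₁ + r₂)/2 = 6.631×10⁶ m.
At r₁: circular v_c1 = √(μ/r₁) = 3162 m/s; transfer-periapsis v_p = √[μ(2/r₁ − 1/a_t)] = 3679 m/s.
Δv₁ = v_p − v_c1 = 517.2 m/s.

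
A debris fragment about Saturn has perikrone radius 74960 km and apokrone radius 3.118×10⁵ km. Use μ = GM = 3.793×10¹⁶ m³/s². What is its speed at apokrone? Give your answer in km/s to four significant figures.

v ≈ 6.867 km/s

Semi-major axis a = (r_p + r_a)/2 = 1.9338×10⁵ km = 1.934×10⁸ m.
Vis-viva: v² = μ(2/r − 1/a) = 3.793×10¹⁶ × (6.414×10⁻⁹ − 5.171×10⁻⁹) = 4.715×10⁷ m²/s².
v = 6867 m/s = 6.867 km/s.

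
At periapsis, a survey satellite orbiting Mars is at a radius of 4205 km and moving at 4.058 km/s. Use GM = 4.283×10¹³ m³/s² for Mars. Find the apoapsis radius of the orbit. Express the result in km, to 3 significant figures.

r_p = 4.205×10⁶ m.
Specific energy ε = v²/2 − μ/r = -1.952×10⁶ J/kg, so a = −μ/(2ε) = 1.097×10⁷ m.
The apsides satisfy r_p + r_a = 2a, so the apoapsis radius is 2a − r_p = 1.774×10⁷ m = 17739 km.

apoapsis radius ≈ 17700 km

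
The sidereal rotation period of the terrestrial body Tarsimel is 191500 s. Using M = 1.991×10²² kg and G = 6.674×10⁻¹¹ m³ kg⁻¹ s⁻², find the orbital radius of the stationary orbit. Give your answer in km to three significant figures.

μ = GM = 6.674×10⁻¹¹ × 1.991×10²² = 1.329×10¹² m³/s².
A synchronous orbit has period T, so by Kepler's third law a = (μT²/4π²)^(1/3).
μT²/4π² = 1.329×10¹² × (1.915×10⁵)² / 39.48 = 1.234×10²¹ m³.
a = 1.073×10⁷ m = 10727 km.

r_sync ≈ 10700 km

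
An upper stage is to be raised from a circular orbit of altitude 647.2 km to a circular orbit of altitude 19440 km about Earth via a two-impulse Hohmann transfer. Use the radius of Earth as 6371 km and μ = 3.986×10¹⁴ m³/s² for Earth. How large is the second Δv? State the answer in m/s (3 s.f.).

Δv ≈ 1360 m/s

r₁ = 6371 + 647.2 = 7018.2 km = 7.0182×10⁶ m.
r₂ = 6371 + 19440 = 25811 km = 2.5811×10⁷ m.
Transfer ellipse a_t = (r₁ + r₂)/2 = 1.641×10⁷ m.
At r₁: circular v_c1 = √(μ/r₁) = 7536 m/s; transfer-perigee v_p = √[μ(2/r₁ − 1/a_t)] = 9450 m/s.
At r₂: circular v_c2 = √(μ/r₂) = 3930 m/s; transfer-apogee v_a = √[μ(2/r₂ − 1/a_t)] = 2570 m/s.
Δv₂ = v_c2 − v_a = 1360 m/s.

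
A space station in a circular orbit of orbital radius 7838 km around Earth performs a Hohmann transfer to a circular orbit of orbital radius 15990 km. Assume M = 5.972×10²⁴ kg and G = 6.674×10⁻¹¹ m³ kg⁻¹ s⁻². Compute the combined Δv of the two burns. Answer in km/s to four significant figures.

μ = GM = 6.674×10⁻¹¹ × 5.972×10²⁴ = 3.986×10¹⁴ m³/s².
r₁ = 7838 km = 7.838×10⁶ m.
r₂ = 15990 km = 1.599×10⁷ m.
Transfer ellipse a_t = (r₁ + r₂)/2 = 1.191×10⁷ m.
At r₁: circular v_c1 = √(μ/r₁) = 7131 m/s; transfer-perigee v_p = √[μ(2/r₁ − 1/a_t)] = 8261 m/s.
Δv₁ = v_p − v_c1 = 1130 m/s.
At r₂: circular v_c2 = √(μ/r₂) = 4993 m/s; transfer-apogee v_a = √[μ(2/r₂ − 1/a_t)] = 4050 m/s.
Δv₂ = v_c2 − v_a = 943.1 m/s.
Total Δv = Δv₁ + Δv₂ = 2073 m/s = 2.073 km/s.

Δv_total ≈ 2.073 km/s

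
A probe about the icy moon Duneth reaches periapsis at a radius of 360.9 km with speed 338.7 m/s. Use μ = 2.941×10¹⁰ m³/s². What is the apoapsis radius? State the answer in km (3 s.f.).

apoapsis radius ≈ 858 km

r_p = 3.609×10⁵ m.
Specific energy ε = v²/2 − μ/r = -2.413×10⁴ J/kg, so a = −μ/(2ε) = 6.094×10⁵ m.
The apsides satisfy r_p + r_a = 2a, so the apoapsis radius is 2a − r_p = 8.578×10⁵ m = 857.82 km.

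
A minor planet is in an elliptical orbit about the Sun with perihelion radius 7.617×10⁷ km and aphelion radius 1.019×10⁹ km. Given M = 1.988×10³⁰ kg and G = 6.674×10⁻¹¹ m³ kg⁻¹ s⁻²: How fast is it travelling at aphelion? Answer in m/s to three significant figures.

μ = GM = 6.674×10⁻¹¹ × 1.988×10³⁰ = 1.327×10²⁰ m³/s².
Semi-major axis a = (r_p + r_a)/2 = 5.4758×10⁸ km = 5.476×10¹¹ m.
Vis-viva: v² = μ(2/r − 1/a) = 1.327×10²⁰ × (1.963×10⁻¹² − 1.826×10⁻¹²) = 1.811×10⁷ m²/s².
v = 4256 m/s.

v ≈ 4260 m/s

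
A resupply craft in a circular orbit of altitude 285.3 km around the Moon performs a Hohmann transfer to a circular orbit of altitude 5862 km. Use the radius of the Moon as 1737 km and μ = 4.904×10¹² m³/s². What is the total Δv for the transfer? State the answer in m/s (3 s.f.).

r₁ = 1737 + 285.3 = 2022.3 km = 2.0223×10⁶ m.
r₂ = 1737 + 5862 = 7599.0 km = 7.5990×10⁶ m.
Transfer ellipse a_t = (r₁ + r₂)/2 = 4.811×10⁶ m.
At r₁: circular v_c1 = √(μ/r₁) = 1557 m/s; transfer-perilune v_p = √[μ(2/r₁ − 1/a_t)] = 1957 m/s.
Δv₁ = v_p − v_c1 = 399.9 m/s.
At r₂: circular v_c2 = √(μ/r₂) = 803.3 m/s; transfer-apolune v_a = √[μ(2/r₂ − 1/a_t)] = 520.9 m/s.
Δv₂ = v_c2 − v_a = 282.5 m/s.
Total Δv = Δv₁ + Δv₂ = 682.4 m/s.

Δv_total ≈ 682 m/s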